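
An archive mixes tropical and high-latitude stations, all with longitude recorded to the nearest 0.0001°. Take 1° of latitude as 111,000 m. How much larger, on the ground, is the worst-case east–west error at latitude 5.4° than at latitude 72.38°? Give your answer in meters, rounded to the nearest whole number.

Rounding to 4 decimal places leaves the longitude within ±5e-05° of the true value.
Error at 5.4° = 5e-05° × 111000 × cos 5.4° ≈ 5.55 × 0.9956 = 5.5254 m.
At 72.38°: 5e-05° × 111000 × cos 72.38° = 5e-05 × 111000 × 0.3027 ≈ 1.68 m.
Difference: 5.5254 − 1.68 = 3.8454 m.

4 meters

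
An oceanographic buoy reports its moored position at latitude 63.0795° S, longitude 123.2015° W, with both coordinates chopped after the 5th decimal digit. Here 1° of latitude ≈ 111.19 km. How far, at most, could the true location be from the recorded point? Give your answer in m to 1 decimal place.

Truncating at 5 decimal places can drop up to a full unit in the last place, so each coordinate may be off by as much as 1e-05°.
North–south component: 1e-05° × 111190 = 1.1119 m.
East–west component at 63.0795°: 1e-05° × 111190 × cos 63.0795° ≈ 1e-05 × 50341.7 ≈ 0.503417 m.
Combining orthogonally: (1.1119² + 0.503417²)^½ ≈ 1.22055 m.

1.2 m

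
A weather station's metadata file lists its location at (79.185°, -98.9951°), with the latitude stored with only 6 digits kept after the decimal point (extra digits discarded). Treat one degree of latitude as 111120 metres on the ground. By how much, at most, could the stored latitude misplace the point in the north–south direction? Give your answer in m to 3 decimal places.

0.111 m

Truncating at 6 decimal places can drop up to a full unit in the last place, so the latitude may be off by as much as 1e-06°.
So the N–S error is at most 1e-06 × 111120 = 0.11112 m.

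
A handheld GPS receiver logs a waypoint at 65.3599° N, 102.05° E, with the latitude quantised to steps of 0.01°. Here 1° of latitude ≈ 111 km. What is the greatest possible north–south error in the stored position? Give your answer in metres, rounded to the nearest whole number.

With a 0.01° grid the true value lies within half a step, ±0.01°/2 = ±0.005°, of the stored one.
So the N–S error is at most 0.005 × 111000 = 555 m.

555 metres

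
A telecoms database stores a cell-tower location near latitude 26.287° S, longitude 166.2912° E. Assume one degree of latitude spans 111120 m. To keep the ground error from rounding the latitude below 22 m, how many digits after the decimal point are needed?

4 decimal places

One degree of latitude covers 111120 m.
Rounding to N decimal places gives at most 0.5 × 10⁻ᴺ degrees of error, i.e. 0.5 × 10⁻ᴺ × 111120 m.
Setting 55560 × 10⁻ᴺ ≤ 22 gives 10ᴺ ≥ 2525, i.e. N ≥ 3.40.
N = 3 would give 55.6 m (too coarse); N = 4 gives 5.56 m ≤ 22 m.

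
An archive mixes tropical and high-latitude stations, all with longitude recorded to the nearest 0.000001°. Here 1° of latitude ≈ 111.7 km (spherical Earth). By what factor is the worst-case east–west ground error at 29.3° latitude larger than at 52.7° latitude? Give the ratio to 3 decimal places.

Rounding to 6 decimal places leaves the longitude within ±5e-07° of the true value.
Error at 29.3° = 5e-07° × 111700 × cos 29.3° ≈ 0.05585 × 0.8721 = 0.048705 m.
At 52.7°: 5e-07° × 111700 × cos 52.7° = 5e-07 × 111700 × 0.6060 ≈ 0.033844 m.
The ratio reduces to cos 29.3° / cos 52.7° = 0.8721/0.6060 ≈ 1.4391.

1.439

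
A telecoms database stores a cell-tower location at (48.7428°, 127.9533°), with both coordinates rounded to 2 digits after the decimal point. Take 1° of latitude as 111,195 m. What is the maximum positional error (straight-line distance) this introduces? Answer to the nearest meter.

Rounding to 2 decimal places leaves each coordinate within ±0.005° of the true value.
Latitude error → 0.005 × 111195 = 555.975 m along the meridian.
East–west component at 48.7428°: 0.005° × 111195 × cos 48.7428° ≈ 0.005 × 73326.5 ≈ 366.632 m.
The two errors are perpendicular, so the maximum displacement is √(555.975² + 366.632²) ≈ 665.979 m.

666 meters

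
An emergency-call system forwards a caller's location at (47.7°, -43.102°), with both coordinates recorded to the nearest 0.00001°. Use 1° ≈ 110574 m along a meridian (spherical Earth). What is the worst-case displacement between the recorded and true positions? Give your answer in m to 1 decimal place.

0.7 m

Rounding to 5 decimal places leaves each coordinate within ±5e-06° of the true value.
North–south component: 5e-06° × 110574 = 0.55287 m.
Longitude error → 5e-06 × 110574 × cos 47.7° = 5e-06 × 110574 × 0.6730 ≈ 0.372088 m.
Worst case both components are at the extreme and orthogonal: √(0.55287² + 0.372088²) ≈ 0.66642 m.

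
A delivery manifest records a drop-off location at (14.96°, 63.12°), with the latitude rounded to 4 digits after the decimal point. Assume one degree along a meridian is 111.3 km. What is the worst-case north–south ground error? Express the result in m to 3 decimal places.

Rounding to 4 decimal places leaves the latitude within ±5e-05° of the true value.
Along the meridian that is 5e-05° × 111300 m/° = 5.565 m.

5.565 m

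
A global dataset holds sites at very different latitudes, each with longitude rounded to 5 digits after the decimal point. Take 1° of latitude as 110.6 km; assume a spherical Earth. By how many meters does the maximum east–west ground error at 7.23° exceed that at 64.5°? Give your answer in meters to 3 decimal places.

0.311 meters

Rounding to 5 decimal places leaves the longitude within ±5e-06° of the true value.
At 7.23°: 5e-06° × 110600 × cos 7.23° = 5e-06 × 110600 × 0.9920 ≈ 0.5486 m.
Error at 64.5° = 5e-06° × 110600 × cos 64.5° ≈ 0.553 × 0.4305 = 0.23807 m.
So the lower-latitude error exceeds the higher by 0.5486 − 0.23807 = 0.31053 m.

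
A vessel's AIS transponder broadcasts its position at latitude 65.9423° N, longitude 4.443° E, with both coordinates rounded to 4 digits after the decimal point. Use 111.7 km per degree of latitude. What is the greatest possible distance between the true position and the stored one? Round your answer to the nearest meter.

Rounding to 4 decimal places leaves each coordinate within ±5e-05° of the true value.
North–south component: 5e-05° × 111700 = 5.585 m.
E–W at 65.9423°: 5e-05° × 111700 × cos 65.9423° = 5e-05 × 111700 × 0.4077 ≈ 2.27676 m.
The two errors are perpendicular, so the maximum displacement is √(5.585² + 2.27676²) ≈ 6.03124 m.

6 meters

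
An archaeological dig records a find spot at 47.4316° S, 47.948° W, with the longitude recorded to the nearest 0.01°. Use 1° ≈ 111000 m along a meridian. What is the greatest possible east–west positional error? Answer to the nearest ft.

Rounding to 2 decimal places leaves the longitude within ±0.005° of the true value.
At latitude 47.4316° a degree of longitude spans 111000 m × cos 47.4316° = 111000 × 0.6765 ≈ 75088.2 m.
Maximum E–W displacement: 0.005 × 75088.2 = 375.441 m.
Converting: 375.441 m × 3.2808 ft/m ≈ 1231.8 ft.

1232 ft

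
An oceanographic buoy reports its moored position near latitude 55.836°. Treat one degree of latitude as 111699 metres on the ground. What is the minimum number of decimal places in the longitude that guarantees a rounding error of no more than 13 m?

At 55.836° one degree of longitude covers 111699 × cos 55.836° ≈ 111699 × 0.5616 ≈ 62726.1 m.
Rounding to N decimal places gives at most 0.5 × 10⁻ᴺ degrees of error, i.e. 0.5 × 10⁻ᴺ × 62726.1 m.
Need 0.5 × 62726.1 × 10⁻ᴺ ≤ 13 → 10⁻ᴺ ≤ 4.145e-04, so N ≥ 3.38.
At 3 places the error can reach 31.4 m, but 4 places keeps it to 3.14 m.

4 decimal places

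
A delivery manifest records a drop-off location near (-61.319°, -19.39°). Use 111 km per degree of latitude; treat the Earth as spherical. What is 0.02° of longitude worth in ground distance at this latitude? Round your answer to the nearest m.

1065 m

At 61.319° a degree of longitude is 111000 × cos 61.319° ≈ 53272.5 m, so 0.02° corresponds to 1065.45 m.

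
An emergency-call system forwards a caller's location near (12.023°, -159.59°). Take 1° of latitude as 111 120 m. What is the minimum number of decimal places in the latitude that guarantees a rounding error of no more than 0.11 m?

6 decimal places

One degree of latitude covers 111120 m.
With N decimal places the half-ulp bound is 0.5·10⁻ᴺ°, or 0.5·10⁻ᴺ × 111120 m on the ground.
Need 0.5 × 111120 × 10⁻ᴺ ≤ 0.11 → 10⁻ᴺ ≤ 1.980e-06, so N ≥ 5.70.
At 5 places the error can reach 0.556 m, but 6 places keeps it to 0.0556 m.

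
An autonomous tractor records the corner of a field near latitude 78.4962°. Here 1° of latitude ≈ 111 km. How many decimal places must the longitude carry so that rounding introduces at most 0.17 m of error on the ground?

At 78.4962° one degree of longitude covers 111000 × cos 78.4962° ≈ 111000 × 0.1994 ≈ 22137.1 m.
With N decimal places the half-ulp bound is 0.5·10⁻ᴺ°, or 0.5·10⁻ᴺ × 22137.1 m on the ground.
Need 0.5 × 22137.1 × 10⁻ᴺ ≤ 0.17 → 10⁻ᴺ ≤ 1.536e-05, so N ≥ 4.81.
So 5 decimal places suffice (0.111 m); 4 would allow up to 1.11 m.

5 decimal places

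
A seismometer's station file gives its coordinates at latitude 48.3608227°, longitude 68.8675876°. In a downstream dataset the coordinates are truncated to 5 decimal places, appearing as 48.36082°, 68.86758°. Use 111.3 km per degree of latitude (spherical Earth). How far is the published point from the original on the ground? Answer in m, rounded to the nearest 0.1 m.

0.6 m

Δlat = 48.3608227 − 48.36082 = +0.0000027°; Δlon = 68.8675876 − 68.86758 = +0.0000076°.
N–S: 0.0000027° × 111300 m/° = 0.30051 m.
East–west at this latitude: 0.0000076° × 111300 × cos 48.3608° ≈ 0.0000076 × 73951.9 = 0.562034 m.
Hypotenuse of the two orthogonal shifts: √(0.30051² + 0.562034²) = 0.637329 m.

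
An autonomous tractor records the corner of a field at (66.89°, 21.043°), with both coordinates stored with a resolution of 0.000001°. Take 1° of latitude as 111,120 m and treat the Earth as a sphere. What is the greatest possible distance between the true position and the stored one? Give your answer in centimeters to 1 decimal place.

With a 0.000001° grid the true value lies within half a step, ±0.000001°/2 = ±5e-07°, of the stored one.
Latitude error → 5e-07 × 111120 = 0.05556 m along the meridian.
Longitude error → 5e-07 × 111120 × cos 66.89° = 5e-07 × 111120 × 0.3925 ≈ 0.0218072 m.
Worst case both components are at the extreme and orthogonal: √(0.05556² + 0.0218072²) ≈ 0.0596864 m.
That is 0.0596864 m = 5.9686 cm.

6.0 centimeters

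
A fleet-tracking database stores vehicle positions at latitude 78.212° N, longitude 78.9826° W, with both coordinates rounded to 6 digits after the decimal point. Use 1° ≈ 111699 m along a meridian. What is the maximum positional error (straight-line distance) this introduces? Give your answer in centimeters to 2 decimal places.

Rounding to 6 decimal places leaves each coordinate within ±5e-07° of the true value.
North–south component: 5e-07° × 111699 = 0.0558495 m.
East–west component at 78.212°: 5e-07° × 111699 × cos 78.212° ≈ 5e-07 × 22819.1 ≈ 0.0114096 m.
Combining orthogonally: (0.0558495² + 0.0114096²)^½ ≈ 0.057003 m.
That is 0.057003 m = 5.7003 cm.

5.70 centimeters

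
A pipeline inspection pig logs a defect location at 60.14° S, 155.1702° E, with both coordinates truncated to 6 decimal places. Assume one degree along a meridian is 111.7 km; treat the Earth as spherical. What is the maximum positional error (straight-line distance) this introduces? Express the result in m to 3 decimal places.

0.125 m

Truncating at 6 decimal places can drop up to a full unit in the last place, so each coordinate may be off by as much as 1e-06°.
North–south component: 1e-06° × 111700 = 0.1117 m.
Longitude error → 1e-06 × 111700 × cos 60.14° = 1e-06 × 111700 × 0.4979 ≈ 0.0556135 m.
Worst case both components are at the extreme and orthogonal: √(0.1117² + 0.0556135²) ≈ 0.124779 m.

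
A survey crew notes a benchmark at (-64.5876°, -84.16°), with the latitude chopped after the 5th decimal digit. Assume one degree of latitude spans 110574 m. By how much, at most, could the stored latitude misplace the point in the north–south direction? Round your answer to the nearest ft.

Truncating at 5 decimal places can drop up to a full unit in the last place, so the latitude may be off by as much as 1e-05°.
So the N–S error is at most 1e-05 × 110574 = 1.10574 m.
Converting: 1.10574 m × 3.2808 ft/m ≈ 3.6278 ft.

4 ft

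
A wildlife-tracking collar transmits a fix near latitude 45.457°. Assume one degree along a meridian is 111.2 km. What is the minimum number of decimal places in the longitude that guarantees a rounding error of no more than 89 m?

At 45.457° one degree of longitude covers 111200 × cos 45.457° ≈ 111200 × 0.7014 ≈ 78000.6 m.
N decimal places → at most half a unit in the last place, 0.5 × 10⁻ᴺ° = 78000.6/2 × 10⁻ᴺ m.
Setting 39000.3 × 10⁻ᴺ ≤ 89 gives 10ᴺ ≥ 438.2, i.e. N ≥ 2.64.
So 3 decimal places suffice (39 m); 2 would allow up to 390 m.

3 decimal places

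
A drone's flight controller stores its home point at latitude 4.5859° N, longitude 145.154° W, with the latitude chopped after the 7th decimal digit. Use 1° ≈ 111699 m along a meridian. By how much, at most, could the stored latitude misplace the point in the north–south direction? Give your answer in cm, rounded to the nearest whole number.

1 cm

Truncating at 7 decimal places can drop up to a full unit in the last place, so the latitude may be off by as much as 1e-07°.
North–south distance: 1e-07° × 111699 m/° = 0.0111699 m.
That is 0.0111699 m = 1.117 cm.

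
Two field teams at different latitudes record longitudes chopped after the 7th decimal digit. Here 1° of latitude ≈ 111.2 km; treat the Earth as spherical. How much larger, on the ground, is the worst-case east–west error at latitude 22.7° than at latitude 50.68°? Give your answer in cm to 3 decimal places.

0.321 cm

Truncating at 7 decimal places can drop up to a full unit in the last place, so the longitude may be off by as much as 1e-07°.
At 22.7°: 1e-07° × 111200 × cos 22.7° = 1e-07 × 111200 × 0.9225 ≈ 0.010259 m.
At 50.68°: 1e-07° × 111200 × cos 50.68° = 1e-07 × 111200 × 0.6337 ≈ 0.0070462 m.
Difference: 0.010259 − 0.0070462 = 0.0032124 m.
That is 0.00321242 m = 0.32124 cm.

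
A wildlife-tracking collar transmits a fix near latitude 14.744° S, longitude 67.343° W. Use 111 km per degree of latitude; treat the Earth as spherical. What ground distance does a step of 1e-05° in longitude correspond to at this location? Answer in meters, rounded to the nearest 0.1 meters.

1e-05° of longitude at 14.744° is 1e-05 × 111000 × cos 14.744° ≈ 1e-05 × 107345 = 1.07345 m.

1.1 meters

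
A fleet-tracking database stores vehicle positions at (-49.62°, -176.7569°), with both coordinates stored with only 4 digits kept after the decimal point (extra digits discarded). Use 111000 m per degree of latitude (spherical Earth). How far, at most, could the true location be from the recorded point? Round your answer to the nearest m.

Truncating at 4 decimal places can drop up to a full unit in the last place, so each coordinate may be off by as much as 0.0001°.
North–south component: 0.0001° × 111000 = 11.1 m.
East–west component at 49.62°: 0.0001° × 111000 × cos 49.62° ≈ 0.0001 × 71911.8 ≈ 7.19118 m.
Combining orthogonally: (11.1² + 7.19118²)^½ ≈ 13.2258 m.

13 m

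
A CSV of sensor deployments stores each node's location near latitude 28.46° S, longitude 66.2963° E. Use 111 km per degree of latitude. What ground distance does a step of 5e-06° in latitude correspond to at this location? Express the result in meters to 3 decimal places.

0.555 meters

5e-06° × 111000 m/° = 0.555 m.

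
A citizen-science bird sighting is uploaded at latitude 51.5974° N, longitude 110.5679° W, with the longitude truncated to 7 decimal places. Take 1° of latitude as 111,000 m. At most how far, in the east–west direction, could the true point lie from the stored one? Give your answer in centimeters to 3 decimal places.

0.690 centimeters

Truncating at 7 decimal places can drop up to a full unit in the last place, so the longitude may be off by as much as 1e-07°.
One degree of longitude at 51.5974° is 111000 × cos 51.5974° ≈ 111000 × 0.6212 = 68951.4 m.
Maximum E–W displacement: 1e-07 × 68951.4 = 0.00689514 m.
That is 0.00689514 m = 0.68951 cm.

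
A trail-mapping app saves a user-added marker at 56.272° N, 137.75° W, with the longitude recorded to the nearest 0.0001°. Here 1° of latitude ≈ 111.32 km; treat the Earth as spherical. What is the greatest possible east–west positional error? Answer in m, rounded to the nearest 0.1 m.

Rounding to 4 decimal places leaves the longitude within ±5e-05° of the true value.
At latitude 56.272° a degree of longitude spans 111320 m × cos 56.272° = 111320 × 0.5553 ≈ 61810.5 m.
Maximum E–W displacement: 5e-05 × 61810.5 = 3.09053 m.

3.1 m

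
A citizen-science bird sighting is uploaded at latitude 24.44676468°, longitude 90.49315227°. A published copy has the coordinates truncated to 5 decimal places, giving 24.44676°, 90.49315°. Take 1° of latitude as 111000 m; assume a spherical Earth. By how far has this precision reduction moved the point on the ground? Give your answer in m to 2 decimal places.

The latitude changed by +0.00000468° and the longitude by +0.00000227°.
North–south shift: 0.00000468 × 111000 = 0.51948 m.
East–west at this latitude: 0.00000227° × 111000 × cos 24.4468° ≈ 0.00000227 × 101048 = 0.22938 m.
Distance: √(0.51948² + 0.22938²) ≈ 0.567868 m.

0.57 m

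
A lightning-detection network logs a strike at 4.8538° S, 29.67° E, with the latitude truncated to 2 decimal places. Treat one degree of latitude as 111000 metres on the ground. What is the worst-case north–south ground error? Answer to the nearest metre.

Truncating at 2 decimal places can drop up to a full unit in the last place, so the latitude may be off by as much as 0.01°.
North–south distance: 0.01° × 111000 m/° = 1110 m.

1110 metres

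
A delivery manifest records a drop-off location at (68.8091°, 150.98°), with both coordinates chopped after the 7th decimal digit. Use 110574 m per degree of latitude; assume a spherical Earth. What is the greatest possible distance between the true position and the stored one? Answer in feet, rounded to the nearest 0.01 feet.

Truncating at 7 decimal places can drop up to a full unit in the last place, so each coordinate may be off by as much as 1e-07°.
Latitude error → 1e-07 × 110574 = 0.0110574 m along the meridian.
Longitude error → 1e-07 × 110574 × cos 68.8091° = 1e-07 × 110574 × 0.3615 ≈ 0.00399699 m.
Combining orthogonally: (0.0110574² + 0.00399699²)^½ ≈ 0.0117576 m.
In feet: 0.0117576 m ÷ 0.3048 ≈ 0.038575 ft.

0.04 feet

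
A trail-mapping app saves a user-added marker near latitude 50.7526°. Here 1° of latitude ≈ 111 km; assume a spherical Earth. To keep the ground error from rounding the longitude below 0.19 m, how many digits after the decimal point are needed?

At 50.7526° one degree of longitude covers 111000 × cos 50.7526° ≈ 111000 × 0.6327 ≈ 70226.4 m.
With N decimal places the half-ulp bound is 0.5·10⁻ᴺ°, or 0.5·10⁻ᴺ × 70226.4 m on the ground.
Need 0.5 × 70226.4 × 10⁻ᴺ ≤ 0.19 → 10⁻ᴺ ≤ 5.411e-06, so N ≥ 5.27.
N = 5 would give 0.351 m (too coarse); N = 6 gives 0.0351 m ≤ 0.19 m.

6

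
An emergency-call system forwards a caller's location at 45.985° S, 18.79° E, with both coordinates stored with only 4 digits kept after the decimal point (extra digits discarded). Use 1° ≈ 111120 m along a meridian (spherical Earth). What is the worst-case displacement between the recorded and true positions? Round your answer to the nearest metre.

Truncating at 4 decimal places can drop up to a full unit in the last place, so each coordinate may be off by as much as 0.0001°.
Latitude error → 0.0001 × 111120 = 11.112 m along the meridian.
Longitude error → 0.0001 × 111120 × cos 45.985° = 0.0001 × 111120 × 0.6948 ≈ 7.72114 m.
Worst case both components are at the extreme and orthogonal: √(11.112² + 7.72114²) ≈ 13.5312 m.

14 metres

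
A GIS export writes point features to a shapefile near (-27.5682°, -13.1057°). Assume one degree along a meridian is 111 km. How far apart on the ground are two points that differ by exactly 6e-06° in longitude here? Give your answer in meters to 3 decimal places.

6e-06° of longitude at 27.5682° is 6e-06 × 111000 × cos 27.5682° ≈ 6e-06 × 98397.1 = 0.590383 m.

0.590 meters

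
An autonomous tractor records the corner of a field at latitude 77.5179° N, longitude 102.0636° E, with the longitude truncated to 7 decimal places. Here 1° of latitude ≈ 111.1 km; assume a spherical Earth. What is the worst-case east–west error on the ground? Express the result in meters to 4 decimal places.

0.0024 meters

Truncating at 7 decimal places can drop up to a full unit in the last place, so the longitude may be off by as much as 1e-07°.
One degree of longitude at 77.5179° is 111100 × cos 77.5179° ≈ 111100 × 0.2161 = 24012.6 m.
Maximum E–W displacement: 1e-07 × 24012.6 = 0.00240126 m.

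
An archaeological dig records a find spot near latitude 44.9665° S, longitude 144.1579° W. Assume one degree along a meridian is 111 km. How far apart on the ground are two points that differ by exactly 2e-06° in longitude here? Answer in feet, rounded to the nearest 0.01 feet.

0.52 feet

At 44.9665° a degree of longitude is 111000 × cos 44.9665° ≈ 78534.7 m, so 2e-06° corresponds to 0.157069 m.
Converting: 0.157069 m × 3.2808 ft/m ≈ 0.51532 ft.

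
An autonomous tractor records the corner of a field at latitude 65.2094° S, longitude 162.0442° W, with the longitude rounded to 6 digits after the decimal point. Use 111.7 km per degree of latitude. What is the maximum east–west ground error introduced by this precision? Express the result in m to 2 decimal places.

0.02 m

Rounding to 6 decimal places leaves the longitude within ±5e-07° of the true value.
At latitude 65.2094° a degree of longitude spans 111700 m × cos 65.2094° = 111700 × 0.4193 ≈ 46836.2 m.
East–west error: 5e-07° × 46836.2 m/° ≈ 0.0234181 m.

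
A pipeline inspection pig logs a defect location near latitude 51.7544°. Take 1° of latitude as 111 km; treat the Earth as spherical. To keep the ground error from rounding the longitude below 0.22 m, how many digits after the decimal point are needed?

6 decimal places

At 51.7544° one degree of longitude covers 111000 × cos 51.7544° ≈ 111000 × 0.6190 ≈ 68712.7 m.
N decimal places → at most half a unit in the last place, 0.5 × 10⁻ᴺ° = 68712.7/2 × 10⁻ᴺ m.
Setting 34356.4 × 10⁻ᴺ ≤ 0.22 gives 10ᴺ ≥ 1.562e+05, i.e. N ≥ 5.19.
N = 5 would give 0.344 m (too coarse); N = 6 gives 0.0344 m ≤ 0.22 m.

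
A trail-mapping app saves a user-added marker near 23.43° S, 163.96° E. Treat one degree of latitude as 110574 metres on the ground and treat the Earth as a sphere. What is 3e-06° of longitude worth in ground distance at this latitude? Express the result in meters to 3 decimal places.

0.304 meters

At 23.43° a degree of longitude is 110574 × cos 23.43° ≈ 101457 m, so 3e-06° corresponds to 0.30437 m.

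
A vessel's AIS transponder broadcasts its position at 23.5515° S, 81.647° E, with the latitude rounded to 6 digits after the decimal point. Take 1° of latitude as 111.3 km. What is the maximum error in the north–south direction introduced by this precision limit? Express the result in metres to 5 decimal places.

Rounding to 6 decimal places leaves the latitude within ±5e-07° of the true value.
North–south distance: 5e-07° × 111300 m/° = 0.05565 m.

0.05565 metres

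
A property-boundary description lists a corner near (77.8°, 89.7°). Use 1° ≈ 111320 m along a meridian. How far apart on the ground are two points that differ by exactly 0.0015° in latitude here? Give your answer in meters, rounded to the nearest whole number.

167 meters

Along a meridian 0.0015° is 0.0015 × 111320 = 166.98 m.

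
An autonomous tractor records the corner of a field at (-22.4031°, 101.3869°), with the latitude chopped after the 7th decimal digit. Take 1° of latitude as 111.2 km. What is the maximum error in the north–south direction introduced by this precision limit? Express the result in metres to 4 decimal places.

0.0111 metres

Truncating at 7 decimal places can drop up to a full unit in the last place, so the latitude may be off by as much as 1e-07°.
So the N–S error is at most 1e-07 × 111200 = 0.01112 m.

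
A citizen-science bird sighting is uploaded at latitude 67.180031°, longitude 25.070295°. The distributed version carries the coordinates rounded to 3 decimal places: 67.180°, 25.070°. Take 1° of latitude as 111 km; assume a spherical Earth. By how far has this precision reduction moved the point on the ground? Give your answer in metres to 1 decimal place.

13.2 metres

Δlat = 67.180031 − 67.180 = +0.000031°; Δlon = 25.070295 − 25.070 = +0.000295°.
N–S: 0.000031° × 111000 m/° = 3.441 m.
E–W at 67.18°: 0.000295° × 111000 × cos 67.18° = 0.000295 × 111000 × 0.3878 ≈ 12.6997 m.
Hypotenuse of the two orthogonal shifts: √(3.441² + 12.6997²) = 13.1576 m.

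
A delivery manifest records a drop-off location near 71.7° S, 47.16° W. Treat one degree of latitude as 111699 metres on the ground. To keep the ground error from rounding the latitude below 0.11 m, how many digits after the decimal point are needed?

One degree of latitude covers 111699 m.
Rounding to N decimal places gives at most 0.5 × 10⁻ᴺ degrees of error, i.e. 0.5 × 10⁻ᴺ × 111699 m.
Need 0.5 × 111699 × 10⁻ᴺ ≤ 0.11 → 10⁻ᴺ ≤ 1.970e-06, so N ≥ 5.71.
N = 5 would give 0.558 m (too coarse); N = 6 gives 0.0558 m ≤ 0.11 m.

6 decimal places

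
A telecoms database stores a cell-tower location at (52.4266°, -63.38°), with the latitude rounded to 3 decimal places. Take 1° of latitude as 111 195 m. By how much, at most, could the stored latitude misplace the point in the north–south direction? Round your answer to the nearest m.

56 m

Rounding to 3 decimal places leaves the latitude within ±0.0005° of the true value.
Along the meridian that is 0.0005° × 111195 m/° = 55.5975 m.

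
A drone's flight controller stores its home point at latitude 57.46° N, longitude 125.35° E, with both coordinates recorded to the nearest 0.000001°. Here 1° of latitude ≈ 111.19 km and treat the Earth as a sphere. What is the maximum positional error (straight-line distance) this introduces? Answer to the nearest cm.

Rounding to 6 decimal places leaves each coordinate within ±5e-07° of the true value.
North–south component: 5e-07° × 111190 = 0.055595 m.
Longitude error → 5e-07 × 111190 × cos 57.46° = 5e-07 × 111190 × 0.5379 ≈ 0.0299039 m.
Combining orthogonally: (0.055595² + 0.0299039²)^½ ≈ 0.0631272 m.
That is 0.0631272 m = 6.3127 cm.

6 cm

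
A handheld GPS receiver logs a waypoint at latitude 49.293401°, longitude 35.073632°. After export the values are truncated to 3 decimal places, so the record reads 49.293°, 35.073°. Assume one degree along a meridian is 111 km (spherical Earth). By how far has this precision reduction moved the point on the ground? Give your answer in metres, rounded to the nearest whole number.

The latitude changed by +0.000401° and the longitude by +0.000632°.
North–south shift: 0.000401 × 111000 = 44.511 m.
E–W at 49.293°: 0.000632° × 111000 × cos 49.293° = 0.000632 × 111000 × 0.6522 ≈ 45.7525 m.
Distance: √(44.511² + 45.7525²) ≈ 63.832 m.

64 metres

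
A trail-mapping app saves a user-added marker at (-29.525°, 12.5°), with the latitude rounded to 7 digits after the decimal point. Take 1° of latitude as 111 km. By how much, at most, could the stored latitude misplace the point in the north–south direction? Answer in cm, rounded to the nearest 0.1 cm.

0.6 cm

Rounding to 7 decimal places leaves the latitude within ±5e-08° of the true value.
Along the meridian that is 5e-08° × 111000 m/° = 0.00555 m.
That is 0.00555 m = 0.555 cm.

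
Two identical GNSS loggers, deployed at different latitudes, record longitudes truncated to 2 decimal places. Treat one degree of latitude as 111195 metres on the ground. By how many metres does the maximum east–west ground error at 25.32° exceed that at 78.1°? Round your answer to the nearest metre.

776 metres

Truncating at 2 decimal places can drop up to a full unit in the last place, so the longitude may be off by as much as 0.01°.
Error at 25.32° = 0.01° × 111195 × cos 25.32° ≈ 1112 × 0.9039 = 1005.1 m.
Error at 78.1° = 0.01° × 111195 × cos 78.1° ≈ 1112 × 0.2062 = 229.29 m.
So the lower-latitude error exceeds the higher by 1005.1 − 229.29 = 775.84 m.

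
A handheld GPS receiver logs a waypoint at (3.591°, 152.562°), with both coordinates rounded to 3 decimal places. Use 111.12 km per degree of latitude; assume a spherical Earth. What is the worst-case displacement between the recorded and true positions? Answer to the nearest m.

78 m

Rounding to 3 decimal places leaves each coordinate within ±0.0005° of the true value.
Latitude error → 0.0005 × 111120 = 55.56 m along the meridian.
East–west component at 3.591°: 0.0005° × 111120 × cos 3.591° ≈ 0.0005 × 110902 ≈ 55.4509 m.
Combining orthogonally: (55.56² + 55.4509²)^½ ≈ 78.4966 m.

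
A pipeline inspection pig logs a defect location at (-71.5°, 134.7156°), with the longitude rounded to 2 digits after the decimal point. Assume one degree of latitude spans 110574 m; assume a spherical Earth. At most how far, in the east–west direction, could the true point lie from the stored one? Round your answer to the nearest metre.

Rounding to 2 decimal places leaves the longitude within ±0.005° of the true value.
One degree of longitude at 71.5° is 110574 × cos 71.5° ≈ 110574 × 0.3173 = 35085.6 m.
East–west error: 0.005° × 35085.6 m/° ≈ 175.428 m.

175 metres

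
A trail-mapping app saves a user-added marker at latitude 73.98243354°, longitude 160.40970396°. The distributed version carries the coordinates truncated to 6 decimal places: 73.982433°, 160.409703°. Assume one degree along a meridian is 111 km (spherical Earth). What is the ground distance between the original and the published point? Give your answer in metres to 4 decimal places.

The latitude changed by +0.00000054° and the longitude by +0.00000096°.
N–S: 0.00000054° × 111000 m/° = 0.05994 m.
East–west at this latitude: 0.00000096° × 111000 × cos 73.9824° ≈ 0.00000096 × 30628.5 = 0.0294033 m.
Distance: √(0.05994² + 0.0294033²) ≈ 0.0667635 m.

0.0668 metres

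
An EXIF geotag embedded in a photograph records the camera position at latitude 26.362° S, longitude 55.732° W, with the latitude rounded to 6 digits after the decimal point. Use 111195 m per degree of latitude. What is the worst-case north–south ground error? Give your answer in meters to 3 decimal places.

Rounding to 6 decimal places leaves the latitude within ±5e-07° of the true value.
So the N–S error is at most 5e-07 × 111195 = 0.0555975 m.

0.056 meters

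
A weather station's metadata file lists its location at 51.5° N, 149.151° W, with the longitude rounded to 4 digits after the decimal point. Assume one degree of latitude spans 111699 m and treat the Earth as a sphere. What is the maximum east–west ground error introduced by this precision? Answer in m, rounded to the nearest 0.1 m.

Rounding to 4 decimal places leaves the longitude within ±5e-05° of the true value.
One degree of longitude at 51.5° is 111699 × cos 51.5° ≈ 111699 × 0.6225 = 69534.3 m.
East–west error: 5e-05° × 69534.3 m/° ≈ 3.47671 m.

3.5 m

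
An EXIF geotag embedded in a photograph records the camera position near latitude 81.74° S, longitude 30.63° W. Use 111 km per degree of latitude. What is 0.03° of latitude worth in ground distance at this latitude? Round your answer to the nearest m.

Along a meridian 0.03° is 0.03 × 111000 = 3330 m.

3330 m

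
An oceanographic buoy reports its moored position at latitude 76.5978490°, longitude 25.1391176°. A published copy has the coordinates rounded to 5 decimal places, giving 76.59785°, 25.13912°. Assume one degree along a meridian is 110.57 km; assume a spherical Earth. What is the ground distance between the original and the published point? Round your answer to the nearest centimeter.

The latitude changed by -0.0000010° and the longitude by -0.0000024°.
N–S: -0.0000010° × 110570 m/° = -0.11057 m.
East–west at this latitude: -0.0000024° × 110570 × cos 76.5978° ≈ -0.0000024 × 25628.4 = -0.0615082 m.
Hypotenuse of the two orthogonal shifts: √(0.11057² + 0.0615082²) = 0.126527 m.
That is 0.126527 m = 12.653 cm.

13 centimeters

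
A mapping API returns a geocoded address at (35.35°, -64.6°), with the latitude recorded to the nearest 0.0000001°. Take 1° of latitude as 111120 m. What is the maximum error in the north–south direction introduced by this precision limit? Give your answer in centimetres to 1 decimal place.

0.6 centimetres

Rounding to 7 decimal places leaves the latitude within ±5e-08° of the true value.
North–south distance: 5e-08° × 111120 m/° = 0.005556 m.
That is 0.005556 m = 0.5556 cm.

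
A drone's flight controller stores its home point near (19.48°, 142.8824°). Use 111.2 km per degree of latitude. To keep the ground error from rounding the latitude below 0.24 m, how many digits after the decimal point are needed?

6

One degree of latitude covers 111200 m.
N decimal places → at most half a unit in the last place, 0.5 × 10⁻ᴺ° = 111200/2 × 10⁻ᴺ m.
Need 0.5 × 111200 × 10⁻ᴺ ≤ 0.24 → 10⁻ᴺ ≤ 4.317e-06, so N ≥ 5.36.
N = 5 would give 0.556 m (too coarse); N = 6 gives 0.0556 m ≤ 0.24 m.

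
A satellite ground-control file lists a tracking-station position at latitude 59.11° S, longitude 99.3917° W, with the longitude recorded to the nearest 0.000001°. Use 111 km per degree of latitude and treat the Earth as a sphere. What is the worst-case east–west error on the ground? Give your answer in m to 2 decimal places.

0.03 m

Rounding to 6 decimal places leaves the longitude within ±5e-07° of the true value.
At latitude 59.11° a degree of longitude spans 111000 m × cos 59.11° = 111000 × 0.5134 ≈ 56986.5 m.
So at most 5e-07° × 56986.5 ≈ 0.0284932 m east–west.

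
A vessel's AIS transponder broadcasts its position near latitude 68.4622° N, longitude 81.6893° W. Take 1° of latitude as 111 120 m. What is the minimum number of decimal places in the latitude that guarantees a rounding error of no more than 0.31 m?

6 decimal places

One degree of latitude covers 111120 m.
Rounding to N decimal places gives at most 0.5 × 10⁻ᴺ degrees of error, i.e. 0.5 × 10⁻ᴺ × 111120 m.
Need 0.5 × 111120 × 10⁻ᴺ ≤ 0.31 → 10⁻ᴺ ≤ 5.580e-06, so N ≥ 5.25.
N = 5 would give 0.556 m (too coarse); N = 6 gives 0.0556 m ≤ 0.31 m.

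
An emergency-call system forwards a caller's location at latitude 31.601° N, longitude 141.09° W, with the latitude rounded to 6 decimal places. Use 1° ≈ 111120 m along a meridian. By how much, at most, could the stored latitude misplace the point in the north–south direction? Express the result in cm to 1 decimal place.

5.6 cm

Rounding to 6 decimal places leaves the latitude within ±5e-07° of the true value.
So the N–S error is at most 5e-07 × 111120 = 0.05556 m.
That is 0.05556 m = 5.556 cm.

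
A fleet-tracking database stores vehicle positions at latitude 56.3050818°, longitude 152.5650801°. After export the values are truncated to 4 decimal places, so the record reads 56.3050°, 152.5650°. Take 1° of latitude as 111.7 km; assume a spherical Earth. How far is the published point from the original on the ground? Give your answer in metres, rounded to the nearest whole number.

10 metres

Δlat = 56.3050818 − 56.3050 = +0.0000818°; Δlon = 152.5650801 − 152.5650 = +0.0000801°.
N–S: 0.0000818° × 111700 m/° = 9.13706 m.
East–west at this latitude: 0.0000801° × 111700 × cos 56.305° ≈ 0.0000801 × 61968 = 4.96364 m.
Distance: √(9.13706² + 4.96364²) ≈ 10.3982 m.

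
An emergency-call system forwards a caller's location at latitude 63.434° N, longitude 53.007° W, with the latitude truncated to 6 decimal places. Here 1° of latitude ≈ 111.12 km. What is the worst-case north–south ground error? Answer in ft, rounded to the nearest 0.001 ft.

0.365 ft

Truncating at 6 decimal places can drop up to a full unit in the last place, so the latitude may be off by as much as 1e-06°.
North–south distance: 1e-06° × 111120 m/° = 0.11112 m.
In feet: 0.11112 m ÷ 0.3048 ≈ 0.36457 ft.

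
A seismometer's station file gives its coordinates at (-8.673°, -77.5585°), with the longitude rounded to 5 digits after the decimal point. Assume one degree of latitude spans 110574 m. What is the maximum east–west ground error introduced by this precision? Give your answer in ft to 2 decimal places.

1.79 ft

Rounding to 5 decimal places leaves the longitude within ±5e-06° of the true value.
One degree of longitude at 8.673° is 110574 × cos 8.673° ≈ 110574 × 0.9886 = 109310 m.
So at most 5e-06° × 109310 ≈ 0.546548 m east–west.
Converting: 0.546548 m × 3.2808 ft/m ≈ 1.7931 ft.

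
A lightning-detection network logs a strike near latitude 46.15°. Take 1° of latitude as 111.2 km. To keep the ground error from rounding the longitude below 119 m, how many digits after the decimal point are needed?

At 46.15° one degree of longitude covers 111200 × cos 46.15° ≈ 111200 × 0.6928 ≈ 77036.3 m.
Rounding to N decimal places gives at most 0.5 × 10⁻ᴺ degrees of error, i.e. 0.5 × 10⁻ᴺ × 77036.3 m.
Setting 38518.2 × 10⁻ᴺ ≤ 119 gives 10ᴺ ≥ 323.7, i.e. N ≥ 2.51.
N = 2 would give 385 m (too coarse); N = 3 gives 38.5 m ≤ 119 m.

3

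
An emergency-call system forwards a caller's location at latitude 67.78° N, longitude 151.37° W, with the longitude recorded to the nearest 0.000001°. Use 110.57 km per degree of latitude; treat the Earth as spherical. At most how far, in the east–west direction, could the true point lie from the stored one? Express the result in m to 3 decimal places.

0.021 m

Rounding to 6 decimal places leaves the longitude within ±5e-07° of the true value.
At latitude 67.78° a degree of longitude spans 110570 m × cos 67.78° = 110570 × 0.3782 ≈ 41813.6 m.
East–west error: 5e-07° × 41813.6 m/° ≈ 0.0209068 m.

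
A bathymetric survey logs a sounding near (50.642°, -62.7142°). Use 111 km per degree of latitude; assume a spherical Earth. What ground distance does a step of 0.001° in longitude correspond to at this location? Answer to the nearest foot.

At 50.642° a degree of longitude is 111000 × cos 50.642° ≈ 70392.2 m, so 0.001° corresponds to 70.3922 m.
In feet: 70.3922 m ÷ 0.3048 ≈ 230.95 ft.

231 feet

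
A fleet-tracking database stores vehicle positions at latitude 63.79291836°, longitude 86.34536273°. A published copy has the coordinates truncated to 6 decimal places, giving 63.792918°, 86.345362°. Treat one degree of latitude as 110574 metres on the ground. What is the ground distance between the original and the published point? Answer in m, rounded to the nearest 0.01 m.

0.05 m

Δlat = 63.79291836 − 63.792918 = +0.00000036°; Δlon = 86.34536273 − 86.345362 = +0.00000073°.
North–south shift: 0.00000036 × 110574 = 0.0398066 m.
E–W at 63.7929°: 0.00000073° × 110574 × cos 63.7929° = 0.00000073 × 110574 × 0.4416 ≈ 0.0356469 m.
Distance: √(0.0398066² + 0.0356469²) ≈ 0.0534347 m.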